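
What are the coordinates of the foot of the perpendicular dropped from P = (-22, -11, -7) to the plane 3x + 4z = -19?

(-13, -11, 5)

The perpendicular from P has direction n = (3, 0, 4): r = (-22, -11, -7) + λ(3, 0, 4).
Substitute into the plane: n·(P + λn) = -19 gives -94 + 25λ = -19, so λ = 3.
Foot = (-22, -11, -7) + 3·(3, 0, 4) = (-13, -11, 5).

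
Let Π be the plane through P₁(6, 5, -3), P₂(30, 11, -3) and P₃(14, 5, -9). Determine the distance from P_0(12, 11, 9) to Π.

P₁P₂ = (24, 6, 0) and P₁P₃ = (8, 0, -6), so a normal is n = P₁P₂ × P₁P₃ = (-36, 144, -48).
Then n·(12, 11, 9) - 648 = 72.
|n| = √(1296 + 20736 + 2304) = 156, so the distance is |72|/156 = 6/13.

6/13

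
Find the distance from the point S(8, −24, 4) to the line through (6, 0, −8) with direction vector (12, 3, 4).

Direction vector d = (12, 3, 4).
AP = (2, −24, 12), and AP × d = (−132, 136, 294).
|AP × d|² = 122356 and |d|² = 169, so the distance is √(122356/169) = √724 = 2√181.

2√181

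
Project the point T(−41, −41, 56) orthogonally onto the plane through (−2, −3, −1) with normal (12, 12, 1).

(-5, -5, 59)

The perpendicular from T has direction n = (12, 12, 1): r = (−41, −41, 56) + μ(12, 12, 1).
Substitute into the plane: n·(T + μn) = -61 gives -928 + 289μ = -61, so μ = 3.
Foot = (−41, −41, 56) + 3·(12, 12, 1) = (−5, −5, 59).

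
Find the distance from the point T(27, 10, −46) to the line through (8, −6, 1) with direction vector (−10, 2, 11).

Direction vector d = (−10, 2, 11).
AP = (19, 16, −47), and AP × d = (270, 261, 198).
|AP × d|² = 180225 and |d|² = 225, so the distance is √(180225/225) = √801 = 3√89.

3√89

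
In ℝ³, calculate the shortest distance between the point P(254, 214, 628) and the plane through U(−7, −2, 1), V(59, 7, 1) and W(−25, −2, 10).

UV = (66, 9, 0) and UW = (−18, 0, 9), so a normal is n = UV × UW = (81, −594, 162).
n = (81, −594, 162); n·P − 783 = -5589; |n| = 621; distance = 5589/621 = 9.

9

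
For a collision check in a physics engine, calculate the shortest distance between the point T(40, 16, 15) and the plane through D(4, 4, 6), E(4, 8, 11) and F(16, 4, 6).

24/√41

DE = (0, 4, 5) and DF = (12, 0, 0), so a normal is n = DE × DF = (0, 60, −48).
d = |60·16 + (-48)·15 − (-48)| / √(0 + 3600 + 2304) = |288| / (12√41) = 24√41/41.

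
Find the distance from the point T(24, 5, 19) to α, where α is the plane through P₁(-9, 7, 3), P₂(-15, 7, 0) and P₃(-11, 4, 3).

1

P₁P₂ = (-6, 0, -3) and P₁P₃ = (-2, -3, 0), so a normal is n = P₁P₂ × P₁P₃ = (-9, 6, 18).
n = (-9, 6, 18); n·P − 177 = -21; |n| = 21; distance = 21/21 = 1.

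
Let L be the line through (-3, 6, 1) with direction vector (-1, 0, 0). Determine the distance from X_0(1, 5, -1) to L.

√5

Direction vector d = (-1, 0, 0).
AP = (4, -1, -2); AP·d = -4, |AP|² = 21, |d|² = 1.
distance² = |AP|² − (AP·d)²/|d|² = 21 − 16/1 = 5, so the distance is √5.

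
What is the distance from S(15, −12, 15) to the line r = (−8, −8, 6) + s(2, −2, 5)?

Direction vector d = (2, −2, 5).
AP = (23, −4, 9), and AP × d = (−2, −97, −38).
|AP × d|² = 10857 and |d|² = 33, so the distance is √(10857/33) = √329.

√329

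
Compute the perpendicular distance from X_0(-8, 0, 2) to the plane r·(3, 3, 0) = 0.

4√2

d = |3·(-8) + 3·0 − 0| / √(9 + 9 + 0) = |-24| / (3√2) = 4√2.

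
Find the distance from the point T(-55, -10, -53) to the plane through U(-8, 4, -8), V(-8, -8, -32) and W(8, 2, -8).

UV = (0, -12, -24) and UW = (16, -2, 0), so a normal is n = UV × UW = (-48, -384, 192).
Then n·(-55, -10, -53) - (-2688) = -1008.
|n| = √(2304 + 147456 + 36864) = 432, so the distance is |-1008|/432 = 7/3.

7/3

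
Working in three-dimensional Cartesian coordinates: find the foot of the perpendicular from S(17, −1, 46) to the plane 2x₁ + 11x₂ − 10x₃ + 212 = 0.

n = (2, 11, −10), |n|² = 225, and n·S − (-212) = -225.
t = -225/225 = -1, so the foot is S − t·n = (17, −1, 46) − (-1)·(2, 11, −10) = (19, 10, 36).

(19, 10, 36)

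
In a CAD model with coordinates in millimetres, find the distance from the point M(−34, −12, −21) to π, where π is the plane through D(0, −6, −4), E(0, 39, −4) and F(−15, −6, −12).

1

DE = (0, 45, 0) and DF = (−15, 0, −8), so a normal is n = DE × DF = (−360, 0, 675).
Then n·(−34, −12, −21) − (−2700) = 765.
|n| = √(129600 + 0 + 455625) = 765, so the distance is |765|/765 = 1.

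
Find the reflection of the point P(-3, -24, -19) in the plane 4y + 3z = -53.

n = (0, 4, 3), |n|² = 25, n·P − (-53) = -100, so t = -100/25 = -4.
Foot F = P − (-4)·n = (-3, -8, -7); the reflection is 2F − P = (-3, 8, 5).

(-3, 8, 5)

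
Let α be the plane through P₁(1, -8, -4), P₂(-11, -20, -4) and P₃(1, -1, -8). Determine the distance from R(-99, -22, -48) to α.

P₁P₂ = (-12, -12, 0) and P₁P₃ = (0, 7, -4), so a normal is n = P₁P₂ × P₁P₃ = (48, -48, -84).
d = |48·(-99) + (-48)·(-22) + (-84)·(-48) − 768| / √(2304 + 2304 + 7056) = |-432| / 108 = 4.

4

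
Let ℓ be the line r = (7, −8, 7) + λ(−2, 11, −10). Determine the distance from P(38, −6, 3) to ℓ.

Direction vector d = (−2, 11, −10).
AP = (31, 2, −4); AP·d = 0, |AP|² = 981, |d|² = 225.
distance² = |AP|² − (AP·d)²/|d|² = 981 − 0/225 = 981, so the distance is 3√109.

3√109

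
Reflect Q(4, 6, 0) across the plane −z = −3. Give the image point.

(4, 6, 6)

n = (0, 0, −1), |n|² = 1, n·Q − (-3) = 3, so t = 3/1 = 3.
Foot F = Q − 3·n = (4, 6, 3); the reflection is 2F − Q = (4, 6, 6).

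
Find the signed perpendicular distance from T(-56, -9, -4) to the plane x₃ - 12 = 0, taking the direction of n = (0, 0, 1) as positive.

n·T − 12 = -16.
|n| = 1, so the signed distance is -16/1 = -16.

-16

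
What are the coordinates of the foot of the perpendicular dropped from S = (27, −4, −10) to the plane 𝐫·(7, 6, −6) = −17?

n = (7, 6, −6), |n|² = 121, and n·S − (-17) = 242.
t = 242/121 = 2, so the foot is S − t·n = (27, −4, −10) − 2·(7, 6, −6) = (13, −16, 2).

(13, -16, 2)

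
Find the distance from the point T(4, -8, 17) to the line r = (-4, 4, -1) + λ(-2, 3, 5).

Direction vector d = (-2, 3, 5).
AP = (8, -12, 18), and AP × d = (-114, -76, 0).
|AP × d|² = 18772 and |d|² = 38, so the distance is √(18772/38) = √494.

√494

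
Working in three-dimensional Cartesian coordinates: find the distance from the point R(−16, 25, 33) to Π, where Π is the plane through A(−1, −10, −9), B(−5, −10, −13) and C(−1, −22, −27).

9√17/17

AB = (−4, 0, −4) and AC = (0, −12, −18), so a normal is n = AB × AC = (−48, −72, 48).
Then n·(−16, 25, 33) − 336 = 216.
|n| = √(2304 + 5184 + 2304) = 24√17, so the distance is |216|/(24√17) = 9/√17.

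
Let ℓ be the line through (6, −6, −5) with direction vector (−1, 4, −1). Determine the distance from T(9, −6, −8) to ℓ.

3√2

Direction vector d = (−1, 4, −1).
AP = (3, 0, −3); AP·d = 0, |AP|² = 18, |d|² = 18.
distance² = |AP|² − (AP·d)²/|d|² = 18 − 0/18 = 18, so the distance is 3√2.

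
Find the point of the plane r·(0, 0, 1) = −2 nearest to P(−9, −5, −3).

The perpendicular from P has direction n = (0, 0, 1): r = (−9, −5, −3) + λ(0, 0, 1).
Substitute into the plane: n·(P + λn) = -2 gives -3 + 1λ = -2, so λ = 1.
Foot = (−9, −5, −3) + 1·(0, 0, 1) = (−9, −5, −2).

(-9, -5, -2)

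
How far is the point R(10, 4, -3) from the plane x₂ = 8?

4

d = |1·4 − 8| / √(0 + 1 + 0) = |-4| / 1 = 4.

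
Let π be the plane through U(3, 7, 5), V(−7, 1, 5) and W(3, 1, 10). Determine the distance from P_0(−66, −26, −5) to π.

9√70/35

UV = (−10, −6, 0) and UW = (0, −6, 5), so a normal is n = UV × UW = (−30, 50, 60).
d = |(-30)·(-66) + 50·(-26) + 60·(-5) − 560| / √(900 + 2500 + 3600) = |-180| / (10√70) = 9√70/35.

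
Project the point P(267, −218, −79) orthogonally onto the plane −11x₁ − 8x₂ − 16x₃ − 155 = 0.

(5563/21, -4610/21, -1723/21)

n = (−11, −8, −16), |n|² = 441, and n·P − 155 = -84.
t = -84/441 = -4/21, so the foot is P − t·n = (267, −218, −79) − (-4/21)·(−11, −8, −16) = (5563/21, −4610/21, −1723/21).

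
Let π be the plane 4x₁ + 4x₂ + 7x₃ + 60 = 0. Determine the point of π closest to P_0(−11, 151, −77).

(-15, 147, -84)

The perpendicular from P_0 has direction n = (4, 4, 7): r = (−11, 151, −77) + t(4, 4, 7).
Substitute into the plane: n·(P_0 + tn) = -60 gives 21 + 81t = -60, so t = -1.
Foot = (−11, 151, −77) + (-1)·(4, 4, 7) = (−15, 147, −84).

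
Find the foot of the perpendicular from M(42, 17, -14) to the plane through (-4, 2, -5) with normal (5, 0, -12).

The perpendicular from M has direction n = (5, 0, -12): r = (42, 17, -14) + t(5, 0, -12).
Substitute into the plane: n·(M + tn) = 40 gives 378 + 169t = 40, so t = -2.
Foot = (42, 17, -14) + (-2)·(5, 0, -12) = (32, 17, 10).

(32, 17, 10)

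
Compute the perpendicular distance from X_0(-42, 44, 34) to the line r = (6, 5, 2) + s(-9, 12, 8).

Direction vector d = (-9, 12, 8).
AP = (-48, 39, 32); AP·d = 1156, |AP|² = 4849, |d|² = 289.
distance² = |AP|² − (AP·d)²/|d|² = 4849 − 1336336/289 = 225, so the distance is 15.

15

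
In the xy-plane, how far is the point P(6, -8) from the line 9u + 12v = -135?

31/5

The normal to the line is n = (9, 12) with |n| = 15.
|n·P − (-135)| = |-42 − (-135)| = 93, so the distance is 93/15 = 31/5.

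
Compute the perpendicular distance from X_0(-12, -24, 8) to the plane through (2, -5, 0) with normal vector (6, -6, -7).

The plane has equation n·(r − (2, -5, 0)) = 0, i.e. n·r = 42.
Then n·(-12, -24, 8) - 42 = -26.
|n| = √(36 + 36 + 49) = 11, so the distance is |-26|/11 = 26/11.

26/11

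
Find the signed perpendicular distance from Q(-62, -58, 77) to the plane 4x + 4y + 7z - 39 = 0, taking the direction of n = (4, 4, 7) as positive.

20/9

n·Q − 39 = 20.
|n| = 9, so the signed distance is 20/9.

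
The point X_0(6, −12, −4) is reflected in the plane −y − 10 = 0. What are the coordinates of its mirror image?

(6, -8, -4)

n = (0, −1, 0), |n|² = 1, n·X_0 − 10 = 2, so t = 2/1 = 2.
Foot F = X_0 − 2·n = (6, −10, −4); the reflection is 2F − X_0 = (6, −8, −4).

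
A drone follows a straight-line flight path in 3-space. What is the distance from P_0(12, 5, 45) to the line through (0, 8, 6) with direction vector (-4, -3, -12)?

3√17

Direction vector d = (-4, -3, -12).
AP = (12, -3, 39), and AP × d = (153, -12, -48).
|AP × d|² = 25857 and |d|² = 169, so the distance is √(25857/169) = √153 = 3√17.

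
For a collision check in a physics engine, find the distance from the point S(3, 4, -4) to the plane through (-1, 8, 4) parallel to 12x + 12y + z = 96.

Parallel planes share the normal n = (12, 12, 1); since (-1, 8, 4) lies on the plane, its equation is 12x + 12y + z = 88.
d = |12·3 + 12·4 + 1·(-4) − 88| / √(144 + 144 + 1) = |-8| / 17 = 8/17.

8/17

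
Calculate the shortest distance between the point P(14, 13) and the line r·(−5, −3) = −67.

42/√34

The normal to the line is n = (−5, −3) with |n| = √34.
|n·P − (-67)| = |-109 − (-67)| = 42, so the distance is 42/√34 = 21√34/17.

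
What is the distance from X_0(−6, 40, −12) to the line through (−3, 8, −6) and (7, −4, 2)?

2√94

A direction vector is d = (10, −12, 8).
AP = (−3, 32, −6), and AP × d = (184, −36, −284).
|AP × d|² = 115808 and |d|² = 308, so the distance is √(115808/308) = √376 = 2√94.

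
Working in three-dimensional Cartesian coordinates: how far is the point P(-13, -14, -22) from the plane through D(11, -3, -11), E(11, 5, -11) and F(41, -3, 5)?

DE = (0, 8, 0) and DF = (30, 0, 16), so a normal is n = DE × DF = (128, 0, -240).
Then n·(-13, -14, -22) - 4048 = -432.
|n| = √(16384 + 0 + 57600) = 272, so the distance is |-432|/272 = 27/17.

27/17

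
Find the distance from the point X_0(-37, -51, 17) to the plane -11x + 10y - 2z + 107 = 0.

2

d = |(-11)·(-37) + 10·(-51) + (-2)·17 − (-107)| / √(121 + 100 + 4) = |-30| / 15 = 2.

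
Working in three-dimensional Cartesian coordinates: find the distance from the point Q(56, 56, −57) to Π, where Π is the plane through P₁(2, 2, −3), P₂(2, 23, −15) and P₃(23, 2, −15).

6

P₁P₂ = (0, 21, −12) and P₁P₃ = (21, 0, −12), so a normal is n = P₁P₂ × P₁P₃ = (−252, −252, −441).
d = |(-252)·56 + (-252)·56 + (-441)·(-57) − 315| / √(63504 + 63504 + 194481) = |-3402| / 567 = 6.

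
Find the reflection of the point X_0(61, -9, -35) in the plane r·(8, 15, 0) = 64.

n = (8, 15, 0), |n|² = 289, n·X_0 − 64 = 289, so t = 289/289 = 1.
Foot F = X_0 − 1·n = (53, -24, -35); the reflection is 2F − X_0 = (45, -39, -35).

(45, -39, -35)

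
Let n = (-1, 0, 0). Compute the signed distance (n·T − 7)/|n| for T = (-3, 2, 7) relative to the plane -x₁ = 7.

n·T − 7 = -4.
|n| = 1, so the signed distance is -4/1 = -4.

-4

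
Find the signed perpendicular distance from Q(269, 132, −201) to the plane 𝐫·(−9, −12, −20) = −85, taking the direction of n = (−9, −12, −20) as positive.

n·Q − (-85) = 100.
|n| = 25, so the signed distance is 100/25 = 4.

4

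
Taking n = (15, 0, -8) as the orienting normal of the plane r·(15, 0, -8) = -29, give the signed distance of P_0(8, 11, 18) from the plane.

5/17

n·P_0 − (-29) = 5.
|n| = 17, so the signed distance is 5/17.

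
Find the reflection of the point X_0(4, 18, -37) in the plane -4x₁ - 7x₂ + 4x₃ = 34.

(-28, -38, -5)

n = (-4, -7, 4), |n|² = 81, n·X_0 − 34 = -324, so t = -324/81 = -4.
Foot F = X_0 − (-4)·n = (-12, -10, -21); the reflection is 2F − X_0 = (-28, -38, -5).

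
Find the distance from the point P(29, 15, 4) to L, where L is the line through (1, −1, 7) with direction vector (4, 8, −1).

Direction vector d = (4, 8, −1).
AP = (28, 16, −3); AP·d = 243, |AP|² = 1049, |d|² = 81.
distance² = |AP|² − (AP·d)²/|d|² = 1049 − 59049/81 = 320, so the distance is 8√5.

8√5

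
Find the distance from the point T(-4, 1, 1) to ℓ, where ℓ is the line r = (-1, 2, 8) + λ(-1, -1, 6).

√21

Direction vector d = (-1, -1, 6).
AP = (-3, -1, -7), and AP × d = (-13, 25, 2).
|AP × d|² = 798 and |d|² = 38, so the distance is √(798/38) = √21.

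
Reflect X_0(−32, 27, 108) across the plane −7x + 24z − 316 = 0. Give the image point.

n = (−7, 0, 24), |n|² = 625, n·X_0 − 316 = 2500, so t = 2500/625 = 4.
Foot F = X_0 − 4·n = (−4, 27, 12); the reflection is 2F − X_0 = (24, 27, −84).

(24, 27, -84)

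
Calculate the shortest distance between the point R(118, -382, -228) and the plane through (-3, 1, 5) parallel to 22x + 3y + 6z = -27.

Parallel planes share the normal n = (22, 3, 6); since (-3, 1, 5) lies on the plane, its equation is 22x + 3y + 6z = -33.
n = (22, 3, 6); n·P − (-33) = 115; |n| = 23; distance = 115/23 = 5.

5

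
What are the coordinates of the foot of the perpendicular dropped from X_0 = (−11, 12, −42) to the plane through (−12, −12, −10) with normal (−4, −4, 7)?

(-27, -4, -14)

n = (−4, −4, 7), |n|² = 81, and n·X_0 − 26 = -324.
t = -324/81 = -4, so the foot is X_0 − t·n = (−11, 12, −42) − (-4)·(−4, −4, 7) = (−27, −4, −14).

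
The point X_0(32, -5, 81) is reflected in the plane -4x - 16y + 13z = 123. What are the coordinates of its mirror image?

With n = (-4, -16, 13), the signed offset is (n·X_0 − 123)/|n|² = 882/441 = 2.
X_0' = X_0 − 2t·n = (32, -5, 81) − 4·(-4, -16, 13) = (48, 59, 29).

(48, 59, 29)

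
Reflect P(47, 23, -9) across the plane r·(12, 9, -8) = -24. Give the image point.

(-25, -31, 39)

With n = (12, 9, -8), the signed offset is (n·P − (-24))/|n|² = 867/289 = 3.
P' = P − 2t·n = (47, 23, -9) − 6·(12, 9, -8) = (-25, -31, 39).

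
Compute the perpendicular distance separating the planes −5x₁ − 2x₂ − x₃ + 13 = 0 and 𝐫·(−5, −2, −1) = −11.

√30/15

With common normal n = (−5, −2, −1) (|n| = √30), the distance is |(-13) − (-11)|/|n| = 2/√30.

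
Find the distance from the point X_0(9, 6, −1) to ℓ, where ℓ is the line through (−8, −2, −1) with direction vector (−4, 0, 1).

9

Direction vector d = (−4, 0, 1).
AP = (17, 8, 0); AP·d = -68, |AP|² = 353, |d|² = 17.
distance² = |AP|² − (AP·d)²/|d|² = 353 − 4624/17 = 81, so the distance is 9.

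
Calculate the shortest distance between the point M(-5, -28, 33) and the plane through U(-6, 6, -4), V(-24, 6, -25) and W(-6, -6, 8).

1

UV = (-18, 0, -21) and UW = (0, -12, 12), so a normal is n = UV × UW = (-252, 216, 216).
Then n·(-5, -28, 33) - 1944 = 396.
|n| = √(63504 + 46656 + 46656) = 396, so the distance is |396|/396 = 1.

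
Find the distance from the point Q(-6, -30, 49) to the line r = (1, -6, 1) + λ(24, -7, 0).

√2929

Direction vector d = (24, -7, 0).
AP = (-7, -24, 48); AP·d = 0, |AP|² = 2929, |d|² = 625.
distance² = |AP|² − (AP·d)²/|d|² = 2929 − 0/625 = 2929, so the distance is √2929.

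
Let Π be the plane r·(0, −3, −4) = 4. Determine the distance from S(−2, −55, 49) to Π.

d = |(-3)·(-55) + (-4)·49 − 4| / √(0 + 9 + 16) = |-35| / 5 = 7.

7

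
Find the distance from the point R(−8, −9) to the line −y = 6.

3

d = |0·(-8) + (-1)·(-9) − 6| / √(0 + 1) = |3|/1 = 3.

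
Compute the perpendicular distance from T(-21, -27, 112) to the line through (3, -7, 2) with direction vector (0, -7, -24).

Direction vector d = (0, -7, -24).
AP = (-24, -20, 110), and AP × d = (1250, -576, 168).
|AP × d|² = 1922500 and |d|² = 625, so the distance is √(1922500/625) = √3076 = 2√769.

2√769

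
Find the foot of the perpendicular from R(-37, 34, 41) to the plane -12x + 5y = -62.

The perpendicular from R has direction n = (-12, 5, 0): r = (-37, 34, 41) + μ(-12, 5, 0).
Substitute into the plane: n·(R + μn) = -62 gives 614 + 169μ = -62, so μ = -4.
Foot = (-37, 34, 41) + (-4)·(-12, 5, 0) = (11, 14, 41).

(11, 14, 41)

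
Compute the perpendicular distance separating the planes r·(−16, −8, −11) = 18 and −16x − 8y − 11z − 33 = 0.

Both planes have normal n = (−16, −8, −11), |n| = 21. Any point on the first plane is at distance |33 − 18|/|n| = 15/21 = 5/7 from the second.

5/7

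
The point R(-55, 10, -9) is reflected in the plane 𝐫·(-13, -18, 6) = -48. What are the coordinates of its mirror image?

(-29, 46, -21)

With n = (-13, -18, 6), the signed offset is (n·R − (-48))/|n|² = 529/529 = 1.
R' = R − 2t·n = (-55, 10, -9) − 2·(-13, -18, 6) = (-29, 46, -21).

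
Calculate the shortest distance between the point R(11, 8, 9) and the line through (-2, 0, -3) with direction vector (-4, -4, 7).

√377

Direction vector d = (-4, -4, 7).
AP = (13, 8, 12), and AP × d = (104, -139, -20).
|AP × d|² = 30537 and |d|² = 81, so the distance is √(30537/81) = √377.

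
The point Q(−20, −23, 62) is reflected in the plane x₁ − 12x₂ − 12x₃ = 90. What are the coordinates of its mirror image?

(-16, -71, 14)

n = (1, −12, −12), |n|² = 289, n·Q − 90 = -578, so t = -578/289 = -2.
Foot F = Q − (-2)·n = (−18, −47, 38); the reflection is 2F − Q = (−16, −71, 14).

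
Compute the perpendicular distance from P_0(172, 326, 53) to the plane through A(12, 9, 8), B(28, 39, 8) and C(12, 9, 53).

AB = (16, 30, 0) and AC = (0, 0, 45), so a normal is n = AB × AC = (1350, -720, 0).
Then n·(172, 326, 53) - 9720 = -12240.
|n| = √(1822500 + 518400 + 0) = 1530, so the distance is |-12240|/1530 = 8.

8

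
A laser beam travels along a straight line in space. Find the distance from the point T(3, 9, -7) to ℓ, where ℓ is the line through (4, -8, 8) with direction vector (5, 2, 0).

9√6

Direction vector d = (5, 2, 0).
AP = (-1, 17, -15); AP·d = 29, |AP|² = 515, |d|² = 29.
distance² = |AP|² − (AP·d)²/|d|² = 515 − 841/29 = 486, so the distance is 9√6.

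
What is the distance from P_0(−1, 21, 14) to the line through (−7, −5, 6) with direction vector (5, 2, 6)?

2√129

Direction vector d = (5, 2, 6).
AP = (6, 26, 8), and AP × d = (140, 4, −118).
|AP × d|² = 33540 and |d|² = 65, so the distance is √(33540/65) = √516 = 2√129.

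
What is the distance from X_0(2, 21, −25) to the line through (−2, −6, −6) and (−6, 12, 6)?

√985

A direction vector is d = (−4, 18, 12).
AP = (4, 27, −19); AP·d = 242, |AP|² = 1106, |d|² = 484.
distance² = |AP|² − (AP·d)²/|d|² = 1106 − 58564/484 = 985, so the distance is √985.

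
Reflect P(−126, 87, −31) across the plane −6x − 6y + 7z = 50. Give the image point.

(-1422/11, 921/11, -299/11)

n = (−6, −6, 7), |n|² = 121, n·P − 50 = -33, so t = -33/121 = -3/11.
Foot F = P − (-3/11)·n = (−1404/11, 939/11, −320/11); the reflection is 2F − P = (−1422/11, 921/11, −299/11).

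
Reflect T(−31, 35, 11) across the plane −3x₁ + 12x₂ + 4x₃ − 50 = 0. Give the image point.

n = (−3, 12, 4), |n|² = 169, n·T − 50 = 507, so t = 507/169 = 3.
Foot F = T − 3·n = (−22, −1, −1); the reflection is 2F − T = (−13, −37, −13).

(-13, -37, -13)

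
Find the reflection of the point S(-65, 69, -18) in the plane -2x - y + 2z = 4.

(-167/3, 221/3, -82/3)

With n = (-2, -1, 2), the signed offset is (n·S − 4)/|n|² = 21/9 = 7/3.
S' = S − 2t·n = (-65, 69, -18) − (14/3)·(-2, -1, 2) = (-167/3, 221/3, -82/3).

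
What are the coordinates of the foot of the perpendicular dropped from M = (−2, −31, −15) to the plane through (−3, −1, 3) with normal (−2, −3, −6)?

(6, -19, 9)

n = (−2, −3, −6), |n|² = 49, and n·M − (-9) = 196.
t = 196/49 = 4, so the foot is M − t·n = (−2, −31, −15) − 4·(−2, −3, −6) = (6, −19, 9).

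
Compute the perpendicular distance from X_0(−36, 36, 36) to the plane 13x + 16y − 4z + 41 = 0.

5/21

Normal vector n = (13, 16, −4), and n·(−36, 36, 36) − (−41) = 5.
|n| = √(169 + 256 + 16) = 21, so the distance is |5|/21 = 5/21.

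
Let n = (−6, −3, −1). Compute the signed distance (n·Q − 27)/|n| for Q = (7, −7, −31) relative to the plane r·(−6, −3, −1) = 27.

-17/√46

n·Q − 27 = -17.
|n| = √46, so the signed distance is -17/√46.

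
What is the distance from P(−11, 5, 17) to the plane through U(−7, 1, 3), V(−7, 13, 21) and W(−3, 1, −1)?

8/√17

UV = (0, 12, 18) and UW = (4, 0, −4), so a normal is n = UV × UW = (−48, 72, −48).
Then n·(−11, 5, 17) − 264 = −192.
|n| = √(2304 + 5184 + 2304) = 24√17, so the distance is |-192|/(24√17) = 8√17/17.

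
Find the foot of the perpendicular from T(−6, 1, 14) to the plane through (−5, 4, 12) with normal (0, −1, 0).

(-6, 4, 14)

n = (0, −1, 0), |n|² = 1, and n·T − (-4) = 3.
t = 3/1 = 3, so the foot is T − t·n = (−6, 1, 14) − 3·(0, −1, 0) = (−6, 4, 14).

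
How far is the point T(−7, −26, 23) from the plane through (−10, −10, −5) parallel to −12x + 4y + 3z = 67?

16/13

Parallel planes share the normal n = (−12, 4, 3); since (−10, −10, −5) lies on the plane, its equation is −12x + 4y + 3z = 65.
Then n·(−7, −26, 23) − 65 = −16.
|n| = √(144 + 16 + 9) = 13, so the distance is |-16|/13 = 16/13.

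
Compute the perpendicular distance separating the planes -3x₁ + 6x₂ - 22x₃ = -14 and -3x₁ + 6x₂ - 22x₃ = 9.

1

Both planes have normal n = (-3, 6, -22), |n| = 23. Any point on the first plane is at distance |9 − (-14)|/|n| = 23/23 = 1 from the second.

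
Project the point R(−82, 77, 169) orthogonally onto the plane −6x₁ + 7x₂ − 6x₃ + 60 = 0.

(-860/11, 798/11, 1901/11)

n = (−6, 7, −6), |n|² = 121, and n·R − (-60) = 77.
t = 77/121 = 7/11, so the foot is R − t·n = (−82, 77, 169) − (7/11)·(−6, 7, −6) = (−860/11, 798/11, 1901/11).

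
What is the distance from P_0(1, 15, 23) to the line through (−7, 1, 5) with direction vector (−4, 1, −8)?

2√65

Direction vector d = (−4, 1, −8).
AP = (8, 14, 18), and AP × d = (−130, −8, 64).
|AP × d|² = 21060 and |d|² = 81, so the distance is √(21060/81) = √260 = 2√65.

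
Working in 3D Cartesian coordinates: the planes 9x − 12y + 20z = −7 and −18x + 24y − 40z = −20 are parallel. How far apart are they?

Divide the second equation by -2 to match normals: 9x − 12y + 20z = 10.
Both planes have normal n = (9, −12, 20), |n| = 25. Any point on the first plane is at distance |10 − (-7)|/|n| = 17/25 from the second.

17/25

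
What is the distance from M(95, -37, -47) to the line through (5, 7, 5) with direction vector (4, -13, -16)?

14√29

Direction vector d = (4, -13, -16).
AP = (90, -44, -52); AP·d = 1764, |AP|² = 12740, |d|² = 441.
distance² = |AP|² − (AP·d)²/|d|² = 12740 − 3111696/441 = 5684, so the distance is 14√29.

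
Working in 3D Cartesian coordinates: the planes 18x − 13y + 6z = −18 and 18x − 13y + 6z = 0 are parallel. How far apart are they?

18/23

With common normal n = (18, −13, 6) (|n| = 23), the distance is |(-18) − 0|/|n| = 18/23.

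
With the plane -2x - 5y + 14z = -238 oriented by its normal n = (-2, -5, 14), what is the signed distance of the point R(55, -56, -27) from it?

n·R − (-238) = 30.
|n| = 15, so the signed distance is 30/15 = 2.

2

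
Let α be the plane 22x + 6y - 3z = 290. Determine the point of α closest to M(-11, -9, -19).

n = (22, 6, -3), |n|² = 529, and n·M − 290 = -529.
t = -529/529 = -1, so the foot is M − t·n = (-11, -9, -19) − (-1)·(22, 6, -3) = (11, -3, -22).

(11, -3, -22)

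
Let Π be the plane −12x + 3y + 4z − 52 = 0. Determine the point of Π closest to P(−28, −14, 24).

(-4, -20, 16)

The perpendicular from P has direction n = (−12, 3, 4): r = (−28, −14, 24) + t(−12, 3, 4).
Substitute into the plane: n·(P + tn) = 52 gives 390 + 169t = 52, so t = -2.
Foot = (−28, −14, 24) + (-2)·(−12, 3, 4) = (−4, −20, 16).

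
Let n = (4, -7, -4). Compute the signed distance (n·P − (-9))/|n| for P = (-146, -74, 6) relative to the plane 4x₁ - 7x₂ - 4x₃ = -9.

-9

n·P − (-9) = -81.
|n| = 9, so the signed distance is -81/9 = -9.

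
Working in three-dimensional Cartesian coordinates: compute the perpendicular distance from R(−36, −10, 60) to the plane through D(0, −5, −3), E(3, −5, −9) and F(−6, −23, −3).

DE = (3, 0, −6) and DF = (−6, −18, 0), so a normal is n = DE × DF = (−108, 36, −54).
d = |(-108)·(-36) + 36·(-10) + (-54)·60 − (-18)| / √(11664 + 1296 + 2916) = |306| / 126 = 17/7.

17/7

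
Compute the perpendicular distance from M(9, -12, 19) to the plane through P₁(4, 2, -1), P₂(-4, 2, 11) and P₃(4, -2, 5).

13/√22

P₁P₂ = (-8, 0, 12) and P₁P₃ = (0, -4, 6), so a normal is n = P₁P₂ × P₁P₃ = (48, 48, 32).
Then n·(9, -12, 19) - 256 = 208.
|n| = √(2304 + 2304 + 1024) = 16√22, so the distance is |208|/(16√22) = 13√22/22.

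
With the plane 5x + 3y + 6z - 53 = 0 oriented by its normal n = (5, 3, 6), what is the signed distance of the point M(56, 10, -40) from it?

n·M − 53 = 17.
|n| = √70, so the signed distance is 17√70/70.

17√70/70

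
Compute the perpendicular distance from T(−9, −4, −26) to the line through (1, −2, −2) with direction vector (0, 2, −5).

Direction vector d = (0, 2, −5).
AP = (−10, −2, −24); AP·d = 116, |AP|² = 680, |d|² = 29.
distance² = |AP|² − (AP·d)²/|d|² = 680 − 13456/29 = 216, so the distance is 6√6.

6√6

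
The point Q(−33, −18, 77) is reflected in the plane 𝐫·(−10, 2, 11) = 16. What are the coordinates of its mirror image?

(67, -38, -33)

With n = (−10, 2, 11), the signed offset is (n·Q − 16)/|n|² = 1125/225 = 5.
Q' = Q − 2t·n = (−33, −18, 77) − 10·(−10, 2, 11) = (67, −38, −33).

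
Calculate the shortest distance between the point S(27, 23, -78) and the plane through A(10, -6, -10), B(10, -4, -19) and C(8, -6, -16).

23/11

AB = (0, 2, -9) and AC = (-2, 0, -6), so a normal is n = AB × AC = (-12, 18, 4).
Then n·(27, 23, -78) - (-268) = 46.
|n| = √(144 + 324 + 16) = 22, so the distance is |46|/22 = 23/11.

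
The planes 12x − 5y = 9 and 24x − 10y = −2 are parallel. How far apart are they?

10/13

Divide the second equation by 2 to match normals: 12x − 5y = -1.
With common normal n = (12, −5, 0) (|n| = 13), the distance is |9 − (-1)|/|n| = 10/13.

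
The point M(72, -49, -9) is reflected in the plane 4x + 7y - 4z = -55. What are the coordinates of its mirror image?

With n = (4, 7, -4), the signed offset is (n·M − (-55))/|n|² = 36/81 = 4/9.
M' = M − 2t·n = (72, -49, -9) − (8/9)·(4, 7, -4) = (616/9, -497/9, -49/9).

(616/9, -497/9, -49/9)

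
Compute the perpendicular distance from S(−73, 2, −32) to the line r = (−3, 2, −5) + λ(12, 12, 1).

2√757

Direction vector d = (12, 12, 1).
AP = (−70, 0, −27); AP·d = -867, |AP|² = 5629, |d|² = 289.
distance² = |AP|² − (AP·d)²/|d|² = 5629 − 751689/289 = 3028, so the distance is 2√757.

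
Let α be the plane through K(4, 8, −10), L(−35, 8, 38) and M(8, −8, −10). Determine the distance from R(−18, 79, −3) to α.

KL = (−39, 0, 48) and KM = (4, −16, 0), so a normal is n = KL × KM = (768, 192, 624).
Then n·(−18, 79, −3) − (−1632) = 1104.
|n| = √(589824 + 36864 + 389376) = 1008, so the distance is |1104|/1008 = 23/21.

23/21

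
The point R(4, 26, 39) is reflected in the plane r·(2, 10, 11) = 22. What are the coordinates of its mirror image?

With n = (2, 10, 11), the signed offset is (n·R − 22)/|n|² = 675/225 = 3.
R' = R − 2t·n = (4, 26, 39) − 6·(2, 10, 11) = (-8, -34, -27).

(-8, -34, -27)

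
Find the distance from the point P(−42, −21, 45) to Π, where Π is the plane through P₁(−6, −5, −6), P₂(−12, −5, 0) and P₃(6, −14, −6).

P₁P₂ = (−6, 0, 6) and P₁P₃ = (12, −9, 0), so a normal is n = P₁P₂ × P₁P₃ = (54, 72, 54).
n = (54, 72, 54); n·P − (-1008) = -342; |n| = 18√34; distance = 342/(18√34) = 19√34/34.

19/√34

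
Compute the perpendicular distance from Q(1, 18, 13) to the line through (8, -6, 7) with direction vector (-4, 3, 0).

3√29

Direction vector d = (-4, 3, 0).
AP = (-7, 24, 6), and AP × d = (-18, -24, 75).
|AP × d|² = 6525 and |d|² = 25, so the distance is √(6525/25) = √261 = 3√29.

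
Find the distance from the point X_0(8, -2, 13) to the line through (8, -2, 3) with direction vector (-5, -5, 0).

10

Direction vector d = (-5, -5, 0).
AP = (0, 0, 10); AP·d = 0, |AP|² = 100, |d|² = 50.
distance² = |AP|² − (AP·d)²/|d|² = 100 − 0/50 = 100, so the distance is 10.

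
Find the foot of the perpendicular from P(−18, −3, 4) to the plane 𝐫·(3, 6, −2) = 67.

The perpendicular from P has direction n = (3, 6, −2): r = (−18, −3, 4) + λ(3, 6, −2).
Substitute into the plane: n·(P + λn) = 67 gives -80 + 49λ = 67, so λ = 3.
Foot = (−18, −3, 4) + 3·(3, 6, −2) = (−9, 15, −2).

(-9, 15, -2)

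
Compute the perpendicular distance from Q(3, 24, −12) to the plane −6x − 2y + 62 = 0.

√10/5

Normal vector n = (−6, −2, 0), and n·(3, 24, −12) − (−62) = −4.
|n| = √(36 + 4 + 0) = 2√10, so the distance is |-4|/(2√10) = 2/√10.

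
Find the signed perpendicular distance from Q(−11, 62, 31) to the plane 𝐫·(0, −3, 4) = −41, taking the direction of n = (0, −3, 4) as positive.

-21/5

n·Q − (-41) = -21.
|n| = 5, so the signed distance is -21/5.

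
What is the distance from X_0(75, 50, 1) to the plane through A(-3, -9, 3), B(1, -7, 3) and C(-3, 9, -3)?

AB = (4, 2, 0) and AC = (0, 18, -6), so a normal is n = AB × AC = (-12, 24, 72).
Then n·(75, 50, 1) - 36 = 336.
|n| = √(144 + 576 + 5184) = 12√41, so the distance is |336|/(12√41) = 28/√41.

28√41/41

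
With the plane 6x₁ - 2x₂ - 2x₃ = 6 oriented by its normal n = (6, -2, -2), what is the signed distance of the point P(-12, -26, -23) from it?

10/√11

n·P − 6 = 20.
|n| = 2√11, so the signed distance is 10/√11.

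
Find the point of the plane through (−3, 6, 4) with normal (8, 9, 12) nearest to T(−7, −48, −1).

The perpendicular from T has direction n = (8, 9, 12): r = (−7, −48, −1) + λ(8, 9, 12).
Substitute into the plane: n·(T + λn) = 78 gives -500 + 289λ = 78, so λ = 2.
Foot = (−7, −48, −1) + 2·(8, 9, 12) = (9, −30, 23).

(9, -30, 23)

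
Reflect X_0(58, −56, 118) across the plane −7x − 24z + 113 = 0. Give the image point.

With n = (−7, 0, −24), the signed offset is (n·X_0 − (-113))/|n|² = -3125/625 = -5.
X_0' = X_0 − 2t·n = (58, −56, 118) − (-10)·(−7, 0, −24) = (−12, −56, −122).

(-12, -56, -122)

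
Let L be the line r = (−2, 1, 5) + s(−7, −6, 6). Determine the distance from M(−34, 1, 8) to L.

3√61

Direction vector d = (−7, −6, 6).
AP = (−32, 0, 3), and AP × d = (18, 171, 192).
|AP × d|² = 66429 and |d|² = 121, so the distance is √(66429/121) = √549 = 3√61.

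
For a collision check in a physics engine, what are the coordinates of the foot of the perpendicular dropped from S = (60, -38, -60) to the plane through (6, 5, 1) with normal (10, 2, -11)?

The perpendicular from S has direction n = (10, 2, -11): r = (60, -38, -60) + μ(10, 2, -11).
Substitute into the plane: n·(S + μn) = 59 gives 1184 + 225μ = 59, so μ = -5.
Foot = (60, -38, -60) + (-5)·(10, 2, -11) = (10, -48, -5).

(10, -48, -5)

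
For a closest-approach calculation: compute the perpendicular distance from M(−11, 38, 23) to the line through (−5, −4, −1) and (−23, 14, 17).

18√2

A direction vector is d = (−18, 18, 18).
AP = (−6, 42, 24), and AP × d = (324, −324, 648).
|AP × d|² = 629856 and |d|² = 972, so the distance is √(629856/972) = √648 = 18√2.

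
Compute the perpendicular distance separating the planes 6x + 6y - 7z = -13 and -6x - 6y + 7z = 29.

16/11

Divide the second equation by -1 to match normals: 6x + 6y - 7z = -29.
With common normal n = (6, 6, -7) (|n| = 11), the distance is |(-13) − (-29)|/|n| = 16/11.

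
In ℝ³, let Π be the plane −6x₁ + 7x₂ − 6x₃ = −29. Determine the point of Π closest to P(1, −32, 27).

The perpendicular from P has direction n = (−6, 7, −6): r = (1, −32, 27) + μ(−6, 7, −6).
Substitute into the plane: n·(P + μn) = -29 gives -392 + 121μ = -29, so μ = 3.
Foot = (1, −32, 27) + 3·(−6, 7, −6) = (−17, −11, 9).

(-17, -11, 9)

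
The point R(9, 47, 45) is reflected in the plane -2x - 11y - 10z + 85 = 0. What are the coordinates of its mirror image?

(-7, -41, -35)

With n = (-2, -11, -10), the signed offset is (n·R − (-85))/|n|² = -900/225 = -4.
R' = R − 2t·n = (9, 47, 45) − (-8)·(-2, -11, -10) = (-7, -41, -35).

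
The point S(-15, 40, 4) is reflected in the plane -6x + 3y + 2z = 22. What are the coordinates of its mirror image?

(33, 16, -12)

With n = (-6, 3, 2), the signed offset is (n·S − 22)/|n|² = 196/49 = 4.
S' = S − 2t·n = (-15, 40, 4) − 8·(-6, 3, 2) = (33, 16, -12).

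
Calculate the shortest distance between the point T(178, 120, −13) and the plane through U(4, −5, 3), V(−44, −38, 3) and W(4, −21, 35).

UV = (−48, −33, 0) and UW = (0, −16, 32), so a normal is n = UV × UW = (−1056, 1536, 768).
Then n·(178, 120, −13) − (−9600) = −4032.
|n| = √(1115136 + 2359296 + 589824) = 2016, so the distance is |-4032|/2016 = 2.

2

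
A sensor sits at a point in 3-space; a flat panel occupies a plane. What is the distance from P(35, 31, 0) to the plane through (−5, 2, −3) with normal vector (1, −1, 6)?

The plane has equation n·(r − (−5, 2, −3)) = 0, i.e. n·r = -25.
n = (1, −1, 6); n·P − (-25) = 29; |n| = √38; distance = 29/√38.

29/√38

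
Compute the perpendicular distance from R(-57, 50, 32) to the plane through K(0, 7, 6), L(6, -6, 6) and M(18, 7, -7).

KL = (6, -13, 0) and KM = (18, 0, -13), so a normal is n = KL × KM = (169, 78, 234).
n = (169, 78, 234); n·P − 1950 = -195; |n| = 299; distance = 195/299 = 15/23.

15/23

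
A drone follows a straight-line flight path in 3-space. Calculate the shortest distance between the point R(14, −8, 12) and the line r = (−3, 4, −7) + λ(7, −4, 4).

Direction vector d = (7, −4, 4).
AP = (17, −12, 19), and AP × d = (28, 65, 16).
|AP × d|² = 5265 and |d|² = 81, so the distance is √(5265/81) = √65.

√65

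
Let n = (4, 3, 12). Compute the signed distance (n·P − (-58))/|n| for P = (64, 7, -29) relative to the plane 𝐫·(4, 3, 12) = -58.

n·P − (-58) = -13.
|n| = 13, so the signed distance is -13/13 = -1.

-1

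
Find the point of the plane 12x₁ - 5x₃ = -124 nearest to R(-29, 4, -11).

n = (12, 0, -5), |n|² = 169, and n·R − (-124) = -169.
t = -169/169 = -1, so the foot is R − t·n = (-29, 4, -11) − (-1)·(12, 0, -5) = (-17, 4, -16).

(-17, 4, -16)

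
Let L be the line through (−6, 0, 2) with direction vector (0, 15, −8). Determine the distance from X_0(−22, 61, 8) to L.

2√353

Direction vector d = (0, 15, −8).
AP = (−16, 61, 6), and AP × d = (−578, −128, −240).
|AP × d|² = 408068 and |d|² = 289, so the distance is √(408068/289) = √1412 = 2√353.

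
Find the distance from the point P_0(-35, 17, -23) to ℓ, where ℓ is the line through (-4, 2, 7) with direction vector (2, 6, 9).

3√178

Direction vector d = (2, 6, 9).
AP = (-31, 15, -30), and AP × d = (315, 219, -216).
|AP × d|² = 193842 and |d|² = 121, so the distance is √(193842/121) = √1602 = 3√178.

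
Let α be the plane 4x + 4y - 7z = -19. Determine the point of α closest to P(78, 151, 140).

(722/9, 1379/9, 1225/9)

The perpendicular from P has direction n = (4, 4, -7): r = (78, 151, 140) + μ(4, 4, -7).
Substitute into the plane: n·(P + μn) = -19 gives -64 + 81μ = -19, so μ = 5/9.
Foot = (78, 151, 140) + (5/9)·(4, 4, -7) = (722/9, 1379/9, 1225/9).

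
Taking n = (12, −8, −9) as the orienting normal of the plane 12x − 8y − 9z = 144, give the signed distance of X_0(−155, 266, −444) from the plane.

-8

n·X_0 − 144 = -136.
|n| = 17, so the signed distance is -136/17 = -8.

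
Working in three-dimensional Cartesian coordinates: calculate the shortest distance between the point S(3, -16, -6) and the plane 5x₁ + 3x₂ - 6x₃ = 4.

1/√70

Normal vector n = (5, 3, -6), and n·(3, -16, -6) - 4 = -1.
|n| = √(25 + 9 + 36) = √70, so the distance is |-1|/√70 = 1/√70.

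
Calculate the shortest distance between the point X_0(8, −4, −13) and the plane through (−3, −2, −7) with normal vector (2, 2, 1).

The plane has equation n·(r − (−3, −2, −7)) = 0, i.e. n·r = -17.
d = |2·8 + 2·(-4) + 1·(-13) − (-17)| / √(4 + 4 + 1) = |12| / 3 = 4.

4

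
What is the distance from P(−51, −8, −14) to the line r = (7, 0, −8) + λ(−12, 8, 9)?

2√577

Direction vector d = (−12, 8, 9).
AP = (−58, −8, −6), and AP × d = (−24, 594, −560).
|AP × d|² = 667012 and |d|² = 289, so the distance is √(667012/289) = √2308 = 2√577.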